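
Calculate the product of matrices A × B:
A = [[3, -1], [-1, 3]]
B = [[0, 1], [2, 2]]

Matrix multiplication:
C[0][0] = 3×0 + -1×2 = -2
C[0][1] = 3×1 + -1×2 = 1
C[1][0] = -1×0 + 3×2 = 6
C[1][1] = -1×1 + 3×2 = 5
Result: [[-2, 1], [6, 5]]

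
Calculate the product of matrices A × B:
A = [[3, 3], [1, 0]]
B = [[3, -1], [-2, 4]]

Matrix multiplication:
C[0][0] = 3×3 + 3×-2 = 3
C[0][1] = 3×-1 + 3×4 = 9
C[1][0] = 1×3 + 0×-2 = 3
C[1][1] = 1×-1 + 0×4 = -1
Result: [[3, 9], [3, -1]]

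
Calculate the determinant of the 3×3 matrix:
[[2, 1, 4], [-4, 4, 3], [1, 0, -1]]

Expansion along first row:
det = 2·det([[4,3],[0,-1]]) - 1·det([[-4,3],[1,-1]]) + 4·det([[-4,4],[1,0]])
    = 2·(4·-1 - 3·0) - 1·(-4·-1 - 3·1) + 4·(-4·0 - 4·1)
    = 2·-4 - 1·1 + 4·-4
    = -8 + -1 + -16 = -25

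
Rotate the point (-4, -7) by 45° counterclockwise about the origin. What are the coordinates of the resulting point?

Rotation matrix for 45°: [[cos 45°, -sin 45°], [sin 45°, cos 45°]] ≈ [[0.707107, -0.707107], [0.707107, 0.707107]]
[[0.707107, -0.707107], [0.707107, 0.707107]] × [-4, -7]ᵀ ≈ [2.1213, -7.7782]ᵀ
Result: (2.1213, -7.7782)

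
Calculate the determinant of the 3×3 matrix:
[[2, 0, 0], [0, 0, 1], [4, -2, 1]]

Expansion along first row:
det = 2·det([[0,1],[-2,1]]) - 0·det([[0,1],[4,1]]) + 0·det([[0,0],[4,-2]])
    = 2·(0·1 - 1·-2) - 0·(0·1 - 1·4) + 0·(0·-2 - 0·4)
    = 2·2 - 0·-4 + 0·0
    = 4 + 0 + 0 = 4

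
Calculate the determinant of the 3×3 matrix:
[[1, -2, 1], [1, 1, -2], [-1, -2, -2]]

Expansion along first row:
det = 1·det([[1,-2],[-2,-2]]) - -2·det([[1,-2],[-1,-2]]) + 1·det([[1,1],[-1,-2]])
    = 1·(1·-2 - -2·-2) - -2·(1·-2 - -2·-1) + 1·(1·-2 - 1·-1)
    = 1·-6 - -2·-4 + 1·-1
    = -6 + -8 + -1 = -15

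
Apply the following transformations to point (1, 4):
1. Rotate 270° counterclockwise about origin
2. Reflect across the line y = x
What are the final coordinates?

Step 1: Rotate 270° → (4, -1)
Step 2: Reflect across line y = x → (-1, 4)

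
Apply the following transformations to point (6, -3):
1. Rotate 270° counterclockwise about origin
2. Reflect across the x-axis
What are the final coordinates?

Step 1: Rotate 270° → (-3, -6)
Step 2: Reflect across x-axis → (-3, 6)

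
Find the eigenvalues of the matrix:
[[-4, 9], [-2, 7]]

Characteristic equation: det(A - λI) = 0
λ² - (trace)λ + (det) = 0
trace = -4 + 7 = 3, det = (-4)(7) - (9)(-2) = -10
λ² - (3)λ + (-10) = 0
λ = (3 ± √((3)² - 4·(-10))) / 2 = (3 ± √49) / 2
Solving: λ = -2, 5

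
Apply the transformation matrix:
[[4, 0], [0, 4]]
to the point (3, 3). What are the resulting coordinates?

Matrix multiplication:
[[4, 0], [0, 4]] × [3, 3]ᵀ
= [(4)(3) + (0)(3), (0)(3) + (4)(3)]ᵀ
= [12, 12]ᵀ
Result: (12, 12)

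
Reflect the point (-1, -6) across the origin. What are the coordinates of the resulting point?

Reflection across origin: (-1, -6) → (1, 6)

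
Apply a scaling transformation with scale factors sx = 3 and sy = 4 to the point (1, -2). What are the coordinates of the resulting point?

Scaling matrix:
[[3, 0], [0, 4]]
Result: (1 × 3, -2 × 4) = (3, -8)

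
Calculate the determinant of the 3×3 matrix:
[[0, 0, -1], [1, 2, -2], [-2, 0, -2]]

Expansion along first row:
det = 0·det([[2,-2],[0,-2]]) - 0·det([[1,-2],[-2,-2]]) + -1·det([[1,2],[-2,0]])
    = 0·(2·-2 - -2·0) - 0·(1·-2 - -2·-2) + -1·(1·0 - 2·-2)
    = 0·-4 - 0·-6 + -1·4
    = 0 + 0 + -4 = -4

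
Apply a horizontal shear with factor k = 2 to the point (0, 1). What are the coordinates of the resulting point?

Shear matrix for horizontal shear with factor k = 2:
[[1, 2], [0, 1]]
Result: (0, 1) → (2, 1)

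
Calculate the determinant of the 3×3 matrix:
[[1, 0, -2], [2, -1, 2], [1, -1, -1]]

Expansion along first row:
det = 1·det([[-1,2],[-1,-1]]) - 0·det([[2,2],[1,-1]]) + -2·det([[2,-1],[1,-1]])
    = 1·(-1·-1 - 2·-1) - 0·(2·-1 - 2·1) + -2·(2·-1 - -1·1)
    = 1·3 - 0·-4 + -2·-1
    = 3 + 0 + 2 = 5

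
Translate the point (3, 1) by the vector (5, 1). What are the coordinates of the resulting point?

Translation by (5, 1) (homogeneous matrix [[1, 0, 5], [0, 1, 1], [0, 0, 1]]):
x' = 3 + 5 = 8
y' = 1 + 1 = 2
Result: (8, 2)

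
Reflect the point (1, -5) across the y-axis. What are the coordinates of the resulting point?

Reflection across y-axis: (1, -5) → (-1, -5)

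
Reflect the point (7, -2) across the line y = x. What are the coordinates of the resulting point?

Reflection across line y = x: (7, -2) → (-2, 7)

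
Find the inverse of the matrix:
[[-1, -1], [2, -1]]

For [[a,b],[c,d]], inverse = (1/det)·[[d,-b],[-c,a]]
det = (-1)(-1) - (-1)(2) = 1 - -2 = 3
Inverse = (1/3)·[[-1, 1], [-2, -1]]
= [[-1/3, 1/3], [-2/3, -1/3]]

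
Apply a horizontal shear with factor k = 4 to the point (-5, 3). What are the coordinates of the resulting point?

Shear matrix for horizontal shear with factor k = 4:
[[1, 4], [0, 1]]
Result: (-5, 3) → (7, 3)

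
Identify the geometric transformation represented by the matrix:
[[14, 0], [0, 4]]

This matrix represents: non-uniform scaling by sx = 14, sy = 4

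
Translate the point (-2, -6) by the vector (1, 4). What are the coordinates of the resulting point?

Translation by (1, 4) (homogeneous matrix [[1, 0, 1], [0, 1, 4], [0, 0, 1]]):
x' = -2 + 1 = -1
y' = -6 + 4 = -2
Result: (-1, -2)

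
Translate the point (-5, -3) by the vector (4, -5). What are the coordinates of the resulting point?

Translation by (4, -5) (homogeneous matrix [[1, 0, 4], [0, 1, -5], [0, 0, 1]]):
x' = -5 + 4 = -1
y' = -3 + -5 = -8
Result: (-1, -8)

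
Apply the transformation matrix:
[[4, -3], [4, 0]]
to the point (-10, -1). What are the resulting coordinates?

Matrix multiplication:
[[4, -3], [4, 0]] × [-10, -1]ᵀ
= [(4)(-10) + (-3)(-1), (4)(-10) + (0)(-1)]ᵀ
= [-37, -40]ᵀ
Result: (-37, -40)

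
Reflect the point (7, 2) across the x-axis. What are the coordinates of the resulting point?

Reflection across x-axis: (7, 2) → (7, -2)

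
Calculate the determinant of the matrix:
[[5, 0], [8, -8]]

For a 2×2 matrix [[a, b], [c, d]], det = ad - bc
det = (5)(-8) - (0)(8) = -40 - 0 = -40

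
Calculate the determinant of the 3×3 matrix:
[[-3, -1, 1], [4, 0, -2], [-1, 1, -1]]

Expansion along first row:
det = -3·det([[0,-2],[1,-1]]) - -1·det([[4,-2],[-1,-1]]) + 1·det([[4,0],[-1,1]])
    = -3·(0·-1 - -2·1) - -1·(4·-1 - -2·-1) + 1·(4·1 - 0·-1)
    = -3·2 - -1·-6 + 1·4
    = -6 + -6 + 4 = -8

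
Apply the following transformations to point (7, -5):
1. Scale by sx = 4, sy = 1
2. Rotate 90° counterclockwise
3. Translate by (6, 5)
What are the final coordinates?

Step 1: Scale → (28, -5)
Step 2: Rotate 90° → (5, 28)
Step 3: Translate → (11, 33)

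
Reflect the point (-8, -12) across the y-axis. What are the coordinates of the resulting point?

Reflection across y-axis: (-8, -12) → (8, -12)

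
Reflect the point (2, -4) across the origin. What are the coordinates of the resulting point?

Reflection across origin: (2, -4) → (-2, 4)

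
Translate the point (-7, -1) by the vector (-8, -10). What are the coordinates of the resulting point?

Translation by (-8, -10) (homogeneous matrix [[1, 0, -8], [0, 1, -10], [0, 0, 1]]):
x' = -7 + -8 = -15
y' = -1 + -10 = -11
Result: (-15, -11)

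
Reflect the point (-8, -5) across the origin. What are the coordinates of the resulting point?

Reflection across origin: (-8, -5) → (8, 5)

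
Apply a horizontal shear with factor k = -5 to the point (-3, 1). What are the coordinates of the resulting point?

Shear matrix for horizontal shear with factor k = -5:
[[1, -5], [0, 1]]
Result: (-3, 1) → (-8, 1)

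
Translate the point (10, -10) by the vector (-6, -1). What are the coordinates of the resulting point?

Translation by (-6, -1) (homogeneous matrix [[1, 0, -6], [0, 1, -1], [0, 0, 1]]):
x' = 10 + -6 = 4
y' = -10 + -1 = -11
Result: (4, -11)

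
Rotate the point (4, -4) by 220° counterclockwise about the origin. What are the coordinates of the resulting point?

Rotation matrix for 220°: [[cos 220°, -sin 220°], [sin 220°, cos 220°]] ≈ [[-0.766044, 0.642788], [-0.642788, -0.766044]]
[[-0.766044, 0.642788], [-0.642788, -0.766044]] × [4, -4]ᵀ ≈ [-5.6353, 0.4930]ᵀ
Result: (-5.6353, 0.4930)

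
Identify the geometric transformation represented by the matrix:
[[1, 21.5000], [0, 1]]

This matrix represents: horizontal shear with factor 21.5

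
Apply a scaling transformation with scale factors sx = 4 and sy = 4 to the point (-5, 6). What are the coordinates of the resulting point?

Scaling matrix:
[[4, 0], [0, 4]]
Result: (-5 × 4, 6 × 4) = (-20, 24)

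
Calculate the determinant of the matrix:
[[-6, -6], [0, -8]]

For a 2×2 matrix [[a, b], [c, d]], det = ad - bc
det = (-6)(-8) - (-6)(0) = 48 - 0 = 48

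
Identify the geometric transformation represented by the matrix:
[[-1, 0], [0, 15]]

This matrix represents: non-uniform scaling by sx = -1, sy = 15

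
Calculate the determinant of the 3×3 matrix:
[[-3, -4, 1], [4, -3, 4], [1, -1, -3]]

Expansion along first row:
det = -3·det([[-3,4],[-1,-3]]) - -4·det([[4,4],[1,-3]]) + 1·det([[4,-3],[1,-1]])
    = -3·(-3·-3 - 4·-1) - -4·(4·-3 - 4·1) + 1·(4·-1 - -3·1)
    = -3·13 - -4·-16 + 1·-1
    = -39 + -64 + -1 = -104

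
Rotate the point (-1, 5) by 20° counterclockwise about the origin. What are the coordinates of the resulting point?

Rotation matrix for 20°: [[cos 20°, -sin 20°], [sin 20°, cos 20°]] ≈ [[0.939693, -0.342020], [0.342020, 0.939693]]
[[0.939693, -0.342020], [0.342020, 0.939693]] × [-1, 5]ᵀ ≈ [-2.6498, 4.3564]ᵀ
Result: (-2.6498, 4.3564)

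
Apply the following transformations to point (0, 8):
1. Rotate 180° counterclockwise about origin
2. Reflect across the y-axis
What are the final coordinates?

Step 1: Rotate 180° → (0, -8)
Step 2: Reflect across y-axis → (0, -8)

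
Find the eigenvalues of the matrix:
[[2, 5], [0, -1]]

Characteristic equation: det(A - λI) = 0
λ² - (trace)λ + (det) = 0
trace = 2 + -1 = 1, det = (2)(-1) - (5)(0) = -2
λ² - (1)λ + (-2) = 0
λ = (1 ± √((1)² - 4·(-2))) / 2 = (1 ± √9) / 2
Solving: λ = -1, 2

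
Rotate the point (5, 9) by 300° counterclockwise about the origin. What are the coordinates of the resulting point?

Rotation matrix for 300°: [[cos 300°, -sin 300°], [sin 300°, cos 300°]] ≈ [[0.500000, 0.866025], [-0.866025, 0.500000]]
[[0.500000, 0.866025], [-0.866025, 0.500000]] × [5, 9]ᵀ ≈ [10.2942, 0.1699]ᵀ
Result: (10.2942, 0.1699)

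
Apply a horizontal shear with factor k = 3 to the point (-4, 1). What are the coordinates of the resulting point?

Shear matrix for horizontal shear with factor k = 3:
[[1, 3], [0, 1]]
Result: (-4, 1) → (-1, 1)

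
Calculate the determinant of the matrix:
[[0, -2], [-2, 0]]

For a 2×2 matrix [[a, b], [c, d]], det = ad - bc
det = (0)(0) - (-2)(-2) = 0 - 4 = -4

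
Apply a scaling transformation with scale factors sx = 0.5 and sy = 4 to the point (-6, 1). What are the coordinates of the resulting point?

Scaling matrix:
[[0.50, 0], [0, 4]]
Result: (-6 × 0.5, 1 × 4) = (-3, 4)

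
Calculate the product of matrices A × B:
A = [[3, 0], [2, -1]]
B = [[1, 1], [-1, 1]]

Matrix multiplication:
C[0][0] = 3×1 + 0×-1 = 3
C[0][1] = 3×1 + 0×1 = 3
C[1][0] = 2×1 + -1×-1 = 3
C[1][1] = 2×1 + -1×1 = 1
Result: [[3, 3], [3, 1]]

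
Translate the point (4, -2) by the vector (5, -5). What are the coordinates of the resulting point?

Translation by (5, -5) (homogeneous matrix [[1, 0, 5], [0, 1, -5], [0, 0, 1]]):
x' = 4 + 5 = 9
y' = -2 + -5 = -7
Result: (9, -7)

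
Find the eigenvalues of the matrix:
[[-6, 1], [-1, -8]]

Characteristic equation: det(A - λI) = 0
λ² - (trace)λ + (det) = 0
trace = -6 + -8 = -14, det = (-6)(-8) - (1)(-1) = 49
λ² - (-14)λ + (49) = 0
λ = (-14 ± √((-14)² - 4·(49))) / 2 = (-14 ± √0) / 2
Solving: λ = -7, -7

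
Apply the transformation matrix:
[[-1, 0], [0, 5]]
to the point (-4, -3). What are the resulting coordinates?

Matrix multiplication:
[[-1, 0], [0, 5]] × [-4, -3]ᵀ
= [(-1)(-4) + (0)(-3), (0)(-4) + (5)(-3)]ᵀ
= [4, -15]ᵀ
Result: (4, -15)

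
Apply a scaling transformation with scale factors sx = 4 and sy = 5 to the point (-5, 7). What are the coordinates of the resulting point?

Scaling matrix:
[[4, 0], [0, 5]]
Result: (-5 × 4, 7 × 5) = (-20, 35)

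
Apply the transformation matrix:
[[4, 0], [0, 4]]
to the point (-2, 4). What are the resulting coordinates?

Matrix multiplication:
[[4, 0], [0, 4]] × [-2, 4]ᵀ
= [(4)(-2) + (0)(4), (0)(-2) + (4)(4)]ᵀ
= [-8, 16]ᵀ
Result: (-8, 16)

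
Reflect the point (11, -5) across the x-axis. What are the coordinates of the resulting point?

Reflection across x-axis: (11, -5) → (11, 5)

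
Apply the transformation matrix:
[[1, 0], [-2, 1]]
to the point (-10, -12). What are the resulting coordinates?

Matrix multiplication:
[[1, 0], [-2, 1]] × [-10, -12]ᵀ
= [(1)(-10) + (0)(-12), (-2)(-10) + (1)(-12)]ᵀ
= [-10, 8]ᵀ
Result: (-10, 8)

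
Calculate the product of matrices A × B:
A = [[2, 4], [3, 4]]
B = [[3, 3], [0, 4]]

Matrix multiplication:
C[0][0] = 2×3 + 4×0 = 6
C[0][1] = 2×3 + 4×4 = 22
C[1][0] = 3×3 + 4×0 = 9
C[1][1] = 3×3 + 4×4 = 25
Result: [[6, 22], [9, 25]]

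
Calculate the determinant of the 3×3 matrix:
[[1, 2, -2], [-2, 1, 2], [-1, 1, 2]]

Expansion along first row:
det = 1·det([[1,2],[1,2]]) - 2·det([[-2,2],[-1,2]]) + -2·det([[-2,1],[-1,1]])
    = 1·(1·2 - 2·1) - 2·(-2·2 - 2·-1) + -2·(-2·1 - 1·-1)
    = 1·0 - 2·-2 + -2·-1
    = 0 + 4 + 2 = 6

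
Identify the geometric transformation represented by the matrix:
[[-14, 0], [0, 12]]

This matrix represents: non-uniform scaling by sx = -14, sy = 12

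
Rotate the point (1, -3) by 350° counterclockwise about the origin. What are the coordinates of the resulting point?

Rotation matrix for 350°: [[cos 350°, -sin 350°], [sin 350°, cos 350°]] ≈ [[0.984808, 0.173648], [-0.173648, 0.984808]]
[[0.984808, 0.173648], [-0.173648, 0.984808]] × [1, -3]ᵀ ≈ [0.4639, -3.1281]ᵀ
Result: (0.4639, -3.1281)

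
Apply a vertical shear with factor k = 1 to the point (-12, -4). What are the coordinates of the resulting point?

Shear matrix for vertical shear with factor k = 1:
[[1, 0], [1, 1]]
Result: (-12, -4) → (-12, -16)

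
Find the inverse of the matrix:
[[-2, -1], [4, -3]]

For [[a,b],[c,d]], inverse = (1/det)·[[d,-b],[-c,a]]
det = (-2)(-3) - (-1)(4) = 6 - -4 = 10
Inverse = (1/10)·[[-3, 1], [-4, -2]]
= [[-3/10, 1/10], [-2/5, -1/5]]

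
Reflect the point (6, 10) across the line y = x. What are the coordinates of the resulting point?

Reflection across line y = x: (6, 10) → (10, 6)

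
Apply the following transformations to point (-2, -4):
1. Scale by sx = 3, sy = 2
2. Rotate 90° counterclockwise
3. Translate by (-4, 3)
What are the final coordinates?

Step 1: Scale → (-6, -8)
Step 2: Rotate 90° → (8, -6)
Step 3: Translate → (4, -3)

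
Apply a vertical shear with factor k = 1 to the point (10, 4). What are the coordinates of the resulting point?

Shear matrix for vertical shear with factor k = 1:
[[1, 0], [1, 1]]
Result: (10, 4) → (10, 14)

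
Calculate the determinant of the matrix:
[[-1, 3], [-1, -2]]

For a 2×2 matrix [[a, b], [c, d]], det = ad - bc
det = (-1)(-2) - (3)(-1) = 2 - -3 = 5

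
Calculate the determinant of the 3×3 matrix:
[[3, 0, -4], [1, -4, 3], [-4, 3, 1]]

Expansion along first row:
det = 3·det([[-4,3],[3,1]]) - 0·det([[1,3],[-4,1]]) + -4·det([[1,-4],[-4,3]])
    = 3·(-4·1 - 3·3) - 0·(1·1 - 3·-4) + -4·(1·3 - -4·-4)
    = 3·-13 - 0·13 + -4·-13
    = -39 + 0 + 52 = 13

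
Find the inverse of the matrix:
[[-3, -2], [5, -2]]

For [[a,b],[c,d]], inverse = (1/det)·[[d,-b],[-c,a]]
det = (-3)(-2) - (-2)(5) = 6 - -10 = 16
Inverse = (1/16)·[[-2, 2], [-5, -3]]
= [[-1/8, 1/8], [-5/16, -3/16]]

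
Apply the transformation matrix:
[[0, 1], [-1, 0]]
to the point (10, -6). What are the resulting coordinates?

Matrix multiplication:
[[0, 1], [-1, 0]] × [10, -6]ᵀ
= [(0)(10) + (1)(-6), (-1)(10) + (0)(-6)]ᵀ
= [-6, -10]ᵀ
Result: (-6, -10)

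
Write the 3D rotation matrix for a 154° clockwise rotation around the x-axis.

Rotation matrix for clockwise 154° around x-axis:
A clockwise rotation by 154° is a counterclockwise rotation by -154°.
cos(-154°) = -0.8988, sin(-154°) = -0.4384
Result: [[1, 0, 0], [0, -0.8988, 0.4384], [0, -0.4384, -0.8988]]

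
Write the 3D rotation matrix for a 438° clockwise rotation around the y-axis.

Rotation matrix for clockwise 438° around y-axis:
A clockwise rotation by 438° is a counterclockwise rotation by -438°.
cos(-438°) = 0.2079, sin(-438°) = -0.9781
Result: [[0.2079, 0, -0.9781], [0, 1, 0], [0.9781, 0, 0.2079]]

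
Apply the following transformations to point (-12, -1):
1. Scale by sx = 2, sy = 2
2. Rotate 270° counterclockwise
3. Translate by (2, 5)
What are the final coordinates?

Step 1: Scale → (-24, -2)
Step 2: Rotate 270° → (-2, 24)
Step 3: Translate → (0, 29)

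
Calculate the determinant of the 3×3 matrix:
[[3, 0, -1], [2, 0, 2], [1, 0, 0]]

Expansion along first row:
det = 3·det([[0,2],[0,0]]) - 0·det([[2,2],[1,0]]) + -1·det([[2,0],[1,0]])
    = 3·(0·0 - 2·0) - 0·(2·0 - 2·1) + -1·(2·0 - 0·1)
    = 3·0 - 0·-2 + -1·0
    = 0 + 0 + 0 = 0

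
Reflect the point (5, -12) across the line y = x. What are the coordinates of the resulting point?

Reflection across line y = x: (5, -12) → (-12, 5)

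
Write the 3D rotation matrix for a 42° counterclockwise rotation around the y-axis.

Rotation matrix for counterclockwise 42° around y-axis:
cos(42°) = 0.7431, sin(42°) = 0.6691
Result: [[0.7431, 0, 0.6691], [0, 1, 0], [-0.6691, 0, 0.7431]]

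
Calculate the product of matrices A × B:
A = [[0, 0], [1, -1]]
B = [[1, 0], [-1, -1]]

Matrix multiplication:
C[0][0] = 0×1 + 0×-1 = 0
C[0][1] = 0×0 + 0×-1 = 0
C[1][0] = 1×1 + -1×-1 = 2
C[1][1] = 1×0 + -1×-1 = 1
Result: [[0, 0], [2, 1]]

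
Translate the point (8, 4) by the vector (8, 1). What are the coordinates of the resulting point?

Translation by (8, 1) (homogeneous matrix [[1, 0, 8], [0, 1, 1], [0, 0, 1]]):
x' = 8 + 8 = 16
y' = 4 + 1 = 5
Result: (16, 5)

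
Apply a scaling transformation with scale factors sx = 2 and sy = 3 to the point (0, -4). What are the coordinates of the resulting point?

Scaling matrix:
[[2, 0], [0, 3]]
Result: (0 × 2, -4 × 3) = (0, -12)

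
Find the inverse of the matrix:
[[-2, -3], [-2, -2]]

For [[a,b],[c,d]], inverse = (1/det)·[[d,-b],[-c,a]]
det = (-2)(-2) - (-3)(-2) = 4 - 6 = -2
Inverse = (1/-2)·[[-2, 3], [2, -2]]
= [[1, -3/2], [-1, 1]]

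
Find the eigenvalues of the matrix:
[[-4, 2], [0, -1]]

Characteristic equation: det(A - λI) = 0
λ² - (trace)λ + (det) = 0
trace = -4 + -1 = -5, det = (-4)(-1) - (2)(0) = 4
λ² - (-5)λ + (4) = 0
λ = (-5 ± √((-5)² - 4·(4))) / 2 = (-5 ± √9) / 2
Solving: λ = -4, -1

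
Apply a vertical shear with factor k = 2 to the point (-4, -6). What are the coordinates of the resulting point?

Shear matrix for vertical shear with factor k = 2:
[[1, 0], [2, 1]]
Result: (-4, -6) → (-4, -14)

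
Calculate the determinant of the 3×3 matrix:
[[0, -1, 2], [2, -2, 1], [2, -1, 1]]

Expansion along first row:
det = 0·det([[-2,1],[-1,1]]) - -1·det([[2,1],[2,1]]) + 2·det([[2,-2],[2,-1]])
    = 0·(-2·1 - 1·-1) - -1·(2·1 - 1·2) + 2·(2·-1 - -2·2)
    = 0·-1 - -1·0 + 2·2
    = 0 + 0 + 4 = 4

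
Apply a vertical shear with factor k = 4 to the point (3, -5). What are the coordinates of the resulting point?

Shear matrix for vertical shear with factor k = 4:
[[1, 0], [4, 1]]
Result: (3, -5) → (3, 7)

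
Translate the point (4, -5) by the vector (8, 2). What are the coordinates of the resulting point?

Translation by (8, 2) (homogeneous matrix [[1, 0, 8], [0, 1, 2], [0, 0, 1]]):
x' = 4 + 8 = 12
y' = -5 + 2 = -3
Result: (12, -3)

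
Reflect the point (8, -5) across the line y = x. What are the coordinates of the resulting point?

Reflection across line y = x: (8, -5) → (-5, 8)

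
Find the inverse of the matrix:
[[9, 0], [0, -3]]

For [[a,b],[c,d]], inverse = (1/det)·[[d,-b],[-c,a]]
det = (9)(-3) - (0)(0) = -27 - 0 = -27
Inverse = (1/-27)·[[-3, 0], [0, 9]]
= [[1/9, 0], [0, -1/3]]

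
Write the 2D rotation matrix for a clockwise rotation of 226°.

Rotation matrix formula: [[cos θ, -sin θ], [sin θ, cos θ]]
A clockwise rotation by 226° is equivalent to a counterclockwise rotation by -226°.
For θ = -226°:
cos(-226°) = -0.6947
sin(-226°) = 0.7193
Result: [[-0.6947, -0.7193], [0.7193, -0.6947]]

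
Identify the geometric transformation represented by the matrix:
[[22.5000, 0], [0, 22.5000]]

This matrix represents: uniform scaling by factor 22.5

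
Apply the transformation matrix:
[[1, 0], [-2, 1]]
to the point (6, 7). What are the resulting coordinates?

Matrix multiplication:
[[1, 0], [-2, 1]] × [6, 7]ᵀ
= [(1)(6) + (0)(7), (-2)(6) + (1)(7)]ᵀ
= [6, -5]ᵀ
Result: (6, -5)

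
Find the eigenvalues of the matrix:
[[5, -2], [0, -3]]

Characteristic equation: det(A - λI) = 0
λ² - (trace)λ + (det) = 0
trace = 5 + -3 = 2, det = (5)(-3) - (-2)(0) = -15
λ² - (2)λ + (-15) = 0
λ = (2 ± √((2)² - 4·(-15))) / 2 = (2 ± √64) / 2
Solving: λ = -3, 5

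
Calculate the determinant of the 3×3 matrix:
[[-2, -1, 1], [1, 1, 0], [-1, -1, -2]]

Expansion along first row:
det = -2·det([[1,0],[-1,-2]]) - -1·det([[1,0],[-1,-2]]) + 1·det([[1,1],[-1,-1]])
    = -2·(1·-2 - 0·-1) - -1·(1·-2 - 0·-1) + 1·(1·-1 - 1·-1)
    = -2·-2 - -1·-2 + 1·0
    = 4 + -2 + 0 = 2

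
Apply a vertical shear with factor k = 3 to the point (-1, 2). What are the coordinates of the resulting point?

Shear matrix for vertical shear with factor k = 3:
[[1, 0], [3, 1]]
Result: (-1, 2) → (-1, -1)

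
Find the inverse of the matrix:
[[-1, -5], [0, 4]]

For [[a,b],[c,d]], inverse = (1/det)·[[d,-b],[-c,a]]
det = (-1)(4) - (-5)(0) = -4 - 0 = -4
Inverse = (1/-4)·[[4, 5], [0, -1]]
= [[-1, -5/4], [0, 1/4]]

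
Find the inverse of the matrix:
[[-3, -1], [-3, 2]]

For [[a,b],[c,d]], inverse = (1/det)·[[d,-b],[-c,a]]
det = (-3)(2) - (-1)(-3) = -6 - 3 = -9
Inverse = (1/-9)·[[2, 1], [3, -3]]
= [[-2/9, -1/9], [-1/3, 1/3]]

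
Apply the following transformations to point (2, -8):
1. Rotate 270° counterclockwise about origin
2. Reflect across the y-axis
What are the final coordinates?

Step 1: Rotate 270° → (-8, -2)
Step 2: Reflect across y-axis → (8, -2)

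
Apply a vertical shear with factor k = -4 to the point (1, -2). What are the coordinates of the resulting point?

Shear matrix for vertical shear with factor k = -4:
[[1, 0], [-4, 1]]
Result: (1, -2) → (1, -6)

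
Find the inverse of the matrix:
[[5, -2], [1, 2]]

For [[a,b],[c,d]], inverse = (1/det)·[[d,-b],[-c,a]]
det = (5)(2) - (-2)(1) = 10 - -2 = 12
Inverse = (1/12)·[[2, 2], [-1, 5]]
= [[1/6, 1/6], [-1/12, 5/12]]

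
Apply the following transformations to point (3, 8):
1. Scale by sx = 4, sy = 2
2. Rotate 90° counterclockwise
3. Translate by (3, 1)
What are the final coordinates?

Step 1: Scale → (12, 16)
Step 2: Rotate 90° → (-16, 12)
Step 3: Translate → (-13, 13)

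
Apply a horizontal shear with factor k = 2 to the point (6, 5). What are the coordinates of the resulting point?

Shear matrix for horizontal shear with factor k = 2:
[[1, 2], [0, 1]]
Result: (6, 5) → (16, 5)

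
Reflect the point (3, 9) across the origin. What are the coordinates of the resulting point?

Reflection across origin: (3, 9) → (-3, -9)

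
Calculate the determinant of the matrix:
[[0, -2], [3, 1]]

For a 2×2 matrix [[a, b], [c, d]], det = ad - bc
det = (0)(1) - (-2)(3) = 0 - -6 = 6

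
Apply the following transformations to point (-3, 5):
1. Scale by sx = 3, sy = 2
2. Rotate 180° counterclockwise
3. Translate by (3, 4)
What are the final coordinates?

Step 1: Scale → (-9, 10)
Step 2: Rotate 180° → (9, -10)
Step 3: Translate → (12, -6)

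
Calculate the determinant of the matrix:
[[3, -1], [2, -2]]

For a 2×2 matrix [[a, b], [c, d]], det = ad - bc
det = (3)(-2) - (-1)(2) = -6 - -2 = -4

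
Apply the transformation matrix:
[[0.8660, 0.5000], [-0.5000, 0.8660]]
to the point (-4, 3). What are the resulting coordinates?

Matrix multiplication:
[[0.8660, 0.5000], [-0.5000, 0.8660]] × [-4, 3]ᵀ
= [(0.8660)(-4) + (0.5000)(3), (-0.5000)(-4) + (0.8660)(3)]ᵀ
= [-1.9640, 4.5980]ᵀ
Result: (-1.9640, 4.5980)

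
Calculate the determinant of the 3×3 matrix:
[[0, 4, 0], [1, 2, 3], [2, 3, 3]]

Expansion along first row:
det = 0·det([[2,3],[3,3]]) - 4·det([[1,3],[2,3]]) + 0·det([[1,2],[2,3]])
    = 0·(2·3 - 3·3) - 4·(1·3 - 3·2) + 0·(1·3 - 2·2)
    = 0·-3 - 4·-3 + 0·-1
    = 0 + 12 + 0 = 12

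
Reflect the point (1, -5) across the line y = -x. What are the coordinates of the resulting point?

Reflection across line y = -x: (1, -5) → (5, -1)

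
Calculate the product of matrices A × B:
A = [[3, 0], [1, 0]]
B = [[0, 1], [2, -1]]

Matrix multiplication:
C[0][0] = 3×0 + 0×2 = 0
C[0][1] = 3×1 + 0×-1 = 3
C[1][0] = 1×0 + 0×2 = 0
C[1][1] = 1×1 + 0×-1 = 1
Result: [[0, 3], [0, 1]]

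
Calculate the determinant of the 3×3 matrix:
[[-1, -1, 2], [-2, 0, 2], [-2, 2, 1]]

Expansion along first row:
det = -1·det([[0,2],[2,1]]) - -1·det([[-2,2],[-2,1]]) + 2·det([[-2,0],[-2,2]])
    = -1·(0·1 - 2·2) - -1·(-2·1 - 2·-2) + 2·(-2·2 - 0·-2)
    = -1·-4 - -1·2 + 2·-4
    = 4 + 2 + -8 = -2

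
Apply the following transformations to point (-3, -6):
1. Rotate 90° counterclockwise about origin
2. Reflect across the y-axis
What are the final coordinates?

Step 1: Rotate 90° → (6, -3)
Step 2: Reflect across y-axis → (-6, -3)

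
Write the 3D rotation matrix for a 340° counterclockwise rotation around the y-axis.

Rotation matrix for counterclockwise 340° around y-axis:
cos(340°) = 0.9397, sin(340°) = -0.3420
Result: [[0.9397, 0, -0.3420], [0, 1, 0], [0.3420, 0, 0.9397]]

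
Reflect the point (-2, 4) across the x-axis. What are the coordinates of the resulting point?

Reflection across x-axis: (-2, 4) → (-2, -4)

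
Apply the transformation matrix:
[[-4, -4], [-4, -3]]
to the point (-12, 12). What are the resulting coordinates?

Matrix multiplication:
[[-4, -4], [-4, -3]] × [-12, 12]ᵀ
= [(-4)(-12) + (-4)(12), (-4)(-12) + (-3)(12)]ᵀ
= [0, 12]ᵀ
Result: (0, 12)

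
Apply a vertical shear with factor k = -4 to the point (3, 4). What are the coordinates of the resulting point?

Shear matrix for vertical shear with factor k = -4:
[[1, 0], [-4, 1]]
Result: (3, 4) → (3, -8)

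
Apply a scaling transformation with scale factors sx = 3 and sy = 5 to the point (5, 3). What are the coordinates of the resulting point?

Scaling matrix:
[[3, 0], [0, 5]]
Result: (5 × 3, 3 × 5) = (15, 15)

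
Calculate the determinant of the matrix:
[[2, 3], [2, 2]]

For a 2×2 matrix [[a, b], [c, d]], det = ad - bc
det = (2)(2) - (3)(2) = 4 - 6 = -2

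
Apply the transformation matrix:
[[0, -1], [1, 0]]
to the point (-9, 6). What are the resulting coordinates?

Matrix multiplication:
[[0, -1], [1, 0]] × [-9, 6]ᵀ
= [(0)(-9) + (-1)(6), (1)(-9) + (0)(6)]ᵀ
= [-6, -9]ᵀ
Result: (-6, -9)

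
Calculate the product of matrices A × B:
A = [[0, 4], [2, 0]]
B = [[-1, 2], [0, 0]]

Matrix multiplication:
C[0][0] = 0×-1 + 4×0 = 0
C[0][1] = 0×2 + 4×0 = 0
C[1][0] = 2×-1 + 0×0 = -2
C[1][1] = 2×2 + 0×0 = 4
Result: [[0, 0], [-2, 4]]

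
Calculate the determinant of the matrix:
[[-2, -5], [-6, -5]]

For a 2×2 matrix [[a, b], [c, d]], det = ad - bc
det = (-2)(-5) - (-5)(-6) = 10 - 30 = -20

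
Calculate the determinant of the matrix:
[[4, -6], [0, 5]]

For a 2×2 matrix [[a, b], [c, d]], det = ad - bc
det = (4)(5) - (-6)(0) = 20 - 0 = 20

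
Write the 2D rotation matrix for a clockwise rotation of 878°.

Rotation matrix formula: [[cos θ, -sin θ], [sin θ, cos θ]]
A clockwise rotation by 878° is equivalent to a counterclockwise rotation by -878°.
For θ = -878°:
cos(-878°) = -0.9272
sin(-878°) = -0.3746
Result: [[-0.9272, 0.3746], [-0.3746, -0.9272]]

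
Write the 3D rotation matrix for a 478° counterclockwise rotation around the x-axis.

Rotation matrix for counterclockwise 478° around x-axis:
cos(478°) = -0.4695, sin(478°) = 0.8829
Result: [[1, 0, 0], [0, -0.4695, -0.8829], [0, 0.8829, -0.4695]]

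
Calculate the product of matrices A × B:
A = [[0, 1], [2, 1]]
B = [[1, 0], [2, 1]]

Matrix multiplication:
C[0][0] = 0×1 + 1×2 = 2
C[0][1] = 0×0 + 1×1 = 1
C[1][0] = 2×1 + 1×2 = 4
C[1][1] = 2×0 + 1×1 = 1
Result: [[2, 1], [4, 1]]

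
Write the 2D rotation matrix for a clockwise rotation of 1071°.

Rotation matrix formula: [[cos θ, -sin θ], [sin θ, cos θ]]
A clockwise rotation by 1071° is equivalent to a counterclockwise rotation by -1071°.
For θ = -1071°:
cos(-1071°) = 0.9877
sin(-1071°) = 0.1564
Result: [[0.9877, -0.1564], [0.1564, 0.9877]]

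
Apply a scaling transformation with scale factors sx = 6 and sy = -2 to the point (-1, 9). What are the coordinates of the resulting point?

Scaling matrix:
[[6, 0], [0, -2]]
Result: (-1 × 6, 9 × -2) = (-6, -18)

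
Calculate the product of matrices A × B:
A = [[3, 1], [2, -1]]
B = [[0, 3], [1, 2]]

Matrix multiplication:
C[0][0] = 3×0 + 1×1 = 1
C[0][1] = 3×3 + 1×2 = 11
C[1][0] = 2×0 + -1×1 = -1
C[1][1] = 2×3 + -1×2 = 4
Result: [[1, 11], [-1, 4]]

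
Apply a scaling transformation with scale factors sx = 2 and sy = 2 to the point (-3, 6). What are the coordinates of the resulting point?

Scaling matrix:
[[2, 0], [0, 2]]
Result: (-3 × 2, 6 × 2) = (-6, 12)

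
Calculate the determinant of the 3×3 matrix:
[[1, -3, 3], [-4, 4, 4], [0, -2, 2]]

Expansion along first row:
det = 1·det([[4,4],[-2,2]]) - -3·det([[-4,4],[0,2]]) + 3·det([[-4,4],[0,-2]])
    = 1·(4·2 - 4·-2) - -3·(-4·2 - 4·0) + 3·(-4·-2 - 4·0)
    = 1·16 - -3·-8 + 3·8
    = 16 + -24 + 24 = 16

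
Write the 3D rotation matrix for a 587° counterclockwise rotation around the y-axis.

Rotation matrix for counterclockwise 587° around y-axis:
cos(587°) = -0.6820, sin(587°) = -0.7314
Result: [[-0.6820, 0, -0.7314], [0, 1, 0], [0.7314, 0, -0.6820]]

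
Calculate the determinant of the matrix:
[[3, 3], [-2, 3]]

For a 2×2 matrix [[a, b], [c, d]], det = ad - bc
det = (3)(3) - (3)(-2) = 9 - -6 = 15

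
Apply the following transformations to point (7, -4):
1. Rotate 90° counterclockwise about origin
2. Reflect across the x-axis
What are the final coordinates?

Step 1: Rotate 90° → (4, 7)
Step 2: Reflect across x-axis → (4, -7)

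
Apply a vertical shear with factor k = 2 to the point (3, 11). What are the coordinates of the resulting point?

Shear matrix for vertical shear with factor k = 2:
[[1, 0], [2, 1]]
Result: (3, 11) → (3, 17)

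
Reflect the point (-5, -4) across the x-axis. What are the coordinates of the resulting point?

Reflection across x-axis: (-5, -4) → (-5, 4)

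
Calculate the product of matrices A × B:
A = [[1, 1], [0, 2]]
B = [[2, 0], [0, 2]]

Matrix multiplication:
C[0][0] = 1×2 + 1×0 = 2
C[0][1] = 1×0 + 1×2 = 2
C[1][0] = 0×2 + 2×0 = 0
C[1][1] = 0×0 + 2×2 = 4
Result: [[2, 2], [0, 4]]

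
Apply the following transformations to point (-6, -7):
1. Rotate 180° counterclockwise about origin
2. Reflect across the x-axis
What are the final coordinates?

Step 1: Rotate 180° → (6, 7)
Step 2: Reflect across x-axis → (6, -7)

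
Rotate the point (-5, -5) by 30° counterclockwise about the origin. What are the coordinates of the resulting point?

Rotation matrix for 30°: [[cos 30°, -sin 30°], [sin 30°, cos 30°]] ≈ [[0.866025, -0.500000], [0.500000, 0.866025]]
[[0.866025, -0.500000], [0.500000, 0.866025]] × [-5, -5]ᵀ ≈ [-1.8301, -6.8301]ᵀ
Result: (-1.8301, -6.8301)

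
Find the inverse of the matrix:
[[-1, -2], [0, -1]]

For [[a,b],[c,d]], inverse = (1/det)·[[d,-b],[-c,a]]
det = (-1)(-1) - (-2)(0) = 1 - 0 = 1
Inverse = [[-1, 2], [0, -1]]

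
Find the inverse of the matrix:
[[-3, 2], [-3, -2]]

For [[a,b],[c,d]], inverse = (1/det)·[[d,-b],[-c,a]]
det = (-3)(-2) - (2)(-3) = 6 - -6 = 12
Inverse = (1/12)·[[-2, -2], [3, -3]]
= [[-1/6, -1/6], [1/4, -1/4]]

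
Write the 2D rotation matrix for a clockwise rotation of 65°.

Rotation matrix formula: [[cos θ, -sin θ], [sin θ, cos θ]]
A clockwise rotation by 65° is equivalent to a counterclockwise rotation by -65°.
For θ = -65°:
cos(-65°) = 0.4226
sin(-65°) = -0.9063
Result: [[0.4226, 0.9063], [-0.9063, 0.4226]]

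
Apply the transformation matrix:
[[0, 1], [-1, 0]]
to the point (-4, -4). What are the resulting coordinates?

Matrix multiplication:
[[0, 1], [-1, 0]] × [-4, -4]ᵀ
= [(0)(-4) + (1)(-4), (-1)(-4) + (0)(-4)]ᵀ
= [-4, 4]ᵀ
Result: (-4, 4)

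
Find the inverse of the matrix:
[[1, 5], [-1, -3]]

For [[a,b],[c,d]], inverse = (1/det)·[[d,-b],[-c,a]]
det = (1)(-3) - (5)(-1) = -3 - -5 = 2
Inverse = (1/2)·[[-3, -5], [1, 1]]
= [[-3/2, -5/2], [1/2, 1/2]]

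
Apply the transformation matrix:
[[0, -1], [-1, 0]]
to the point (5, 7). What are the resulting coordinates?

Matrix multiplication:
[[0, -1], [-1, 0]] × [5, 7]ᵀ
= [(0)(5) + (-1)(7), (-1)(5) + (0)(7)]ᵀ
= [-7, -5]ᵀ
Result: (-7, -5)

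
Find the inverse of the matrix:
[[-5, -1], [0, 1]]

For [[a,b],[c,d]], inverse = (1/det)·[[d,-b],[-c,a]]
det = (-5)(1) - (-1)(0) = -5 - 0 = -5
Inverse = (1/-5)·[[1, 1], [0, -5]]
= [[-1/5, -1/5], [0, 1]]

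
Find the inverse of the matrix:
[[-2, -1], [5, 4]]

For [[a,b],[c,d]], inverse = (1/det)·[[d,-b],[-c,a]]
det = (-2)(4) - (-1)(5) = -8 - -5 = -3
Inverse = (1/-3)·[[4, 1], [-5, -2]]
= [[-4/3, -1/3], [5/3, 2/3]]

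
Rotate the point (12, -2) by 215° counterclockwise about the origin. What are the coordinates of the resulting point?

Rotation matrix for 215°: [[cos 215°, -sin 215°], [sin 215°, cos 215°]] ≈ [[-0.819152, 0.573576], [-0.573576, -0.819152]]
[[-0.819152, 0.573576], [-0.573576, -0.819152]] × [12, -2]ᵀ ≈ [-10.9770, -5.2446]ᵀ
Result: (-10.9770, -5.2446)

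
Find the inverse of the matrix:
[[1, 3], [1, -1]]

For [[a,b],[c,d]], inverse = (1/det)·[[d,-b],[-c,a]]
det = (1)(-1) - (3)(1) = -1 - 3 = -4
Inverse = (1/-4)·[[-1, -3], [-1, 1]]
= [[1/4, 3/4], [1/4, -1/4]]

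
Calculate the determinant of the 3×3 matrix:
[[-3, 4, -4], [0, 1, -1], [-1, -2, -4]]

Expansion along first row:
det = -3·det([[1,-1],[-2,-4]]) - 4·det([[0,-1],[-1,-4]]) + -4·det([[0,1],[-1,-2]])
    = -3·(1·-4 - -1·-2) - 4·(0·-4 - -1·-1) + -4·(0·-2 - 1·-1)
    = -3·-6 - 4·-1 + -4·1
    = 18 + 4 + -4 = 18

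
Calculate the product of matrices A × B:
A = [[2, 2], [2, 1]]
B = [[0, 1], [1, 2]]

Matrix multiplication:
C[0][0] = 2×0 + 2×1 = 2
C[0][1] = 2×1 + 2×2 = 6
C[1][0] = 2×0 + 1×1 = 1
C[1][1] = 2×1 + 1×2 = 4
Result: [[2, 6], [1, 4]]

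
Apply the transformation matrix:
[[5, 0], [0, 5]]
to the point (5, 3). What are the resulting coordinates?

Matrix multiplication:
[[5, 0], [0, 5]] × [5, 3]ᵀ
= [(5)(5) + (0)(3), (0)(5) + (5)(3)]ᵀ
= [25, 15]ᵀ
Result: (25, 15)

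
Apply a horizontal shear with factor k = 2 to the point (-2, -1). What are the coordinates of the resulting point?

Shear matrix for horizontal shear with factor k = 2:
[[1, 2], [0, 1]]
Result: (-2, -1) → (-4, -1)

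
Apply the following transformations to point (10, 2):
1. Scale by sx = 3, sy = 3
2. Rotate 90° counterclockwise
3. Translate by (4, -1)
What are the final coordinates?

Step 1: Scale → (30, 6)
Step 2: Rotate 90° → (-6, 30)
Step 3: Translate → (-2, 29)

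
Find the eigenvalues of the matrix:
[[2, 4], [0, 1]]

Characteristic equation: det(A - λI) = 0
λ² - (trace)λ + (det) = 0
trace = 2 + 1 = 3, det = (2)(1) - (4)(0) = 2
λ² - (3)λ + (2) = 0
λ = (3 ± √((3)² - 4·(2))) / 2 = (3 ± √1) / 2
Solving: λ = 1, 2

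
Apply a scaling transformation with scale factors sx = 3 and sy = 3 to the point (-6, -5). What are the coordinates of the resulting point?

Scaling matrix:
[[3, 0], [0, 3]]
Result: (-6 × 3, -5 × 3) = (-18, -15)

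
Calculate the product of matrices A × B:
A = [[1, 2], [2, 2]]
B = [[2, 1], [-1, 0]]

Matrix multiplication:
C[0][0] = 1×2 + 2×-1 = 0
C[0][1] = 1×1 + 2×0 = 1
C[1][0] = 2×2 + 2×-1 = 2
C[1][1] = 2×1 + 2×0 = 2
Result: [[0, 1], [2, 2]]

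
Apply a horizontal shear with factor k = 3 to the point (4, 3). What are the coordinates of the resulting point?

Shear matrix for horizontal shear with factor k = 3:
[[1, 3], [0, 1]]
Result: (4, 3) → (13, 3)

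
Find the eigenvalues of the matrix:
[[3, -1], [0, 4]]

Characteristic equation: det(A - λI) = 0
λ² - (trace)λ + (det) = 0
trace = 3 + 4 = 7, det = (3)(4) - (-1)(0) = 12
λ² - (7)λ + (12) = 0
λ = (7 ± √((7)² - 4·(12))) / 2 = (7 ± √1) / 2
Solving: λ = 3, 4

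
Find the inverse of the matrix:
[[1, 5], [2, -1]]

For [[a,b],[c,d]], inverse = (1/det)·[[d,-b],[-c,a]]
det = (1)(-1) - (5)(2) = -1 - 10 = -11
Inverse = (1/-11)·[[-1, -5], [-2, 1]]
= [[1/11, 5/11], [2/11, -1/11]]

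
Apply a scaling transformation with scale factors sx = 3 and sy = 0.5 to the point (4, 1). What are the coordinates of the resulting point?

Scaling matrix:
[[3, 0], [0, 0.50]]
Result: (4 × 3, 1 × 0.5) = (12, 0.5)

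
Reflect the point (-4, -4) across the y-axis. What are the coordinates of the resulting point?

Reflection across y-axis: (-4, -4) → (4, -4)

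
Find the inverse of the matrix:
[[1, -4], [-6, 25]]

For [[a,b],[c,d]], inverse = (1/det)·[[d,-b],[-c,a]]
det = (1)(25) - (-4)(-6) = 25 - 24 = 1
Inverse = [[25, 4], [6, 1]]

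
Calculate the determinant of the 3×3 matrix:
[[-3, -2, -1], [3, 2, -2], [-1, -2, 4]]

Expansion along first row:
det = -3·det([[2,-2],[-2,4]]) - -2·det([[3,-2],[-1,4]]) + -1·det([[3,2],[-1,-2]])
    = -3·(2·4 - -2·-2) - -2·(3·4 - -2·-1) + -1·(3·-2 - 2·-1)
    = -3·4 - -2·10 + -1·-4
    = -12 + 20 + 4 = 12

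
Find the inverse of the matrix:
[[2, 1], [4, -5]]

For [[a,b],[c,d]], inverse = (1/det)·[[d,-b],[-c,a]]
det = (2)(-5) - (1)(4) = -10 - 4 = -14
Inverse = (1/-14)·[[-5, -1], [-4, 2]]
= [[5/14, 1/14], [2/7, -1/7]]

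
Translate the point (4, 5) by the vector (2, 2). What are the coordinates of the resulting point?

Translation by (2, 2) (homogeneous matrix [[1, 0, 2], [0, 1, 2], [0, 0, 1]]):
x' = 4 + 2 = 6
y' = 5 + 2 = 7
Result: (6, 7)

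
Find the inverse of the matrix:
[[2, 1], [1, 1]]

For [[a,b],[c,d]], inverse = (1/det)·[[d,-b],[-c,a]]
det = (2)(1) - (1)(1) = 2 - 1 = 1
Inverse = [[1, -1], [-1, 2]]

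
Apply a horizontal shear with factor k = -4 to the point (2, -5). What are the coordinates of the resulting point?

Shear matrix for horizontal shear with factor k = -4:
[[1, -4], [0, 1]]
Result: (2, -5) → (22, -5)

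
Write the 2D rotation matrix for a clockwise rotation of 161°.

Rotation matrix formula: [[cos θ, -sin θ], [sin θ, cos θ]]
A clockwise rotation by 161° is equivalent to a counterclockwise rotation by -161°.
For θ = -161°:
cos(-161°) = -0.9455
sin(-161°) = -0.3256
Result: [[-0.9455, 0.3256], [-0.3256, -0.9455]]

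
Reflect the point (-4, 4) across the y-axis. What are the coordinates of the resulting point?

Reflection across y-axis: (-4, 4) → (4, 4)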